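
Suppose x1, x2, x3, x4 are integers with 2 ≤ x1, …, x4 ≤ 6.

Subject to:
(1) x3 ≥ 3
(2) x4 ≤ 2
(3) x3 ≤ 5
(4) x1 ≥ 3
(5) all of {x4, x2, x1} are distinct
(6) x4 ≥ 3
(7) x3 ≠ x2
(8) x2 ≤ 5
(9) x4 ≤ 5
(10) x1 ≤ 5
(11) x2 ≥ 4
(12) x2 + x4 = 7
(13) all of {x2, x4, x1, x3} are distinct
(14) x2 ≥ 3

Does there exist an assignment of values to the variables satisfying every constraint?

Unsatisfiable

Constraints 1, 3, 4, 6, 8, 9, 10, and 14 confine each of x2, x4, x1, x3 to the 3 values {3, …, 5}.
Constraint 13 requires all 4 of them to be distinct, but only 3 values are available — impossible by the pigeonhole principle.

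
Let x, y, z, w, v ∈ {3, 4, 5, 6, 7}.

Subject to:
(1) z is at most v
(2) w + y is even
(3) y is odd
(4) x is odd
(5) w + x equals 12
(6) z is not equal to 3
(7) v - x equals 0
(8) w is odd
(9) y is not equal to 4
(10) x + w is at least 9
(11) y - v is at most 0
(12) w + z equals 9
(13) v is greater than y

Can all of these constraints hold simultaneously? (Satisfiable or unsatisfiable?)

Satisfiable

Setting (x, y, z, w, v) = (7, 5, 4, 5, 7) satisfies everything: constraint 5: w + x = 12; constraint 7: v - x = 0; constraint 10: x + w = 12, and the others follow.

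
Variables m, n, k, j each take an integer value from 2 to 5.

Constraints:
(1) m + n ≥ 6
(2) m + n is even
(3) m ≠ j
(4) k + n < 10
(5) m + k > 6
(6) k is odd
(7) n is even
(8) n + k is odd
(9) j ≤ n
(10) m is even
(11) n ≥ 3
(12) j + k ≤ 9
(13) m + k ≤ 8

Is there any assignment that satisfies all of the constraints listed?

One satisfying assignment is m = 4, n = 4, k = 3, j = 3.
For the less obvious constraints — constraint 1: m + n = 8; constraint 4: k + n = 7 — and the others hold by inspection.

Satisfiable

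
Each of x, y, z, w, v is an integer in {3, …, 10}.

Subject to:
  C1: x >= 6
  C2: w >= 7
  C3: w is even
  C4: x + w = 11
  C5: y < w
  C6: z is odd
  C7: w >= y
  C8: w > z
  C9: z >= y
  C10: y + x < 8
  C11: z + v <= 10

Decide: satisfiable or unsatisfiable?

From constraint 1: x ≥ 6. From constraint 2: w ≥ 7. Hence x + w ≥ 13. But constraint 4 requires x + w = 11, and 11 < 13. Contradiction.

Unsatisfiable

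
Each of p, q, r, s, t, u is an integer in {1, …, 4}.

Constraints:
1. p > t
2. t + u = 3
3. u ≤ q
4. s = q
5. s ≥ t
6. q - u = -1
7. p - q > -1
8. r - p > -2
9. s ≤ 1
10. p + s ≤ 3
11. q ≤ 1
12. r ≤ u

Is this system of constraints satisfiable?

From constraints 5 and 9: t ≤ s ≤ 1. From constraints 3 and 11: u ≤ q ≤ 1. Hence t + u ≤ 2. But constraint 2 requires t + u = 3, and 3 > 2. Contradiction.

Unsatisfiable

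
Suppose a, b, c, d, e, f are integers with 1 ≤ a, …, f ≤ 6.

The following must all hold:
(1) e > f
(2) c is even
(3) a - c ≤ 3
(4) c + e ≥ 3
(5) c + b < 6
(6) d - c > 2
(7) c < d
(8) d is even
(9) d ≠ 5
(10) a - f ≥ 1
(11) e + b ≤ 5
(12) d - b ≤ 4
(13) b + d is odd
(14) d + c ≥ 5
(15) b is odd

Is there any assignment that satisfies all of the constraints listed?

One satisfying assignment is a = 2, b = 3, c = 2, d = 6, e = 2, f = 1.
For the less obvious constraints — constraint 3: a - c = 0; constraint 4: c + e = 4 — and the others hold by inspection.

Satisfiable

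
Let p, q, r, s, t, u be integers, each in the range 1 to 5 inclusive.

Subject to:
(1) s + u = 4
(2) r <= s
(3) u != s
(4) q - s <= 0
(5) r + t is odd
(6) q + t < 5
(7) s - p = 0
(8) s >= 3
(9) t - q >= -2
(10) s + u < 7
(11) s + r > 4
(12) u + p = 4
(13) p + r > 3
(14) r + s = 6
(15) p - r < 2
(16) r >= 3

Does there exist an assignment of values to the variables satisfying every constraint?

Satisfiable

One satisfying assignment is p = 3, q = 2, r = 3, s = 3, t = 2, u = 1.
For the less obvious constraints — constraint 1: s + u = 4; constraint 4: q - s = -1; constraint 6: q + t = 4 — and the others hold by inspection.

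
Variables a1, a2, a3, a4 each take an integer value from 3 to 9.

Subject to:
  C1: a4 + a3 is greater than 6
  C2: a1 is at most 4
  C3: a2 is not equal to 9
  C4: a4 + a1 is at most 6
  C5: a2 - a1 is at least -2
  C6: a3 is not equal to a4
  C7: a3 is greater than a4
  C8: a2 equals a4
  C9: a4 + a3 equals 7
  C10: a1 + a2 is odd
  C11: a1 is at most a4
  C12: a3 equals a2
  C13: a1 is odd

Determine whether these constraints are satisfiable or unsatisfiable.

Unsatisfiable

From constraints 8 and 12, a3 = a2 = a4, so a3 = a4. But constraint 6 says a3 ≠ a4. Contradiction.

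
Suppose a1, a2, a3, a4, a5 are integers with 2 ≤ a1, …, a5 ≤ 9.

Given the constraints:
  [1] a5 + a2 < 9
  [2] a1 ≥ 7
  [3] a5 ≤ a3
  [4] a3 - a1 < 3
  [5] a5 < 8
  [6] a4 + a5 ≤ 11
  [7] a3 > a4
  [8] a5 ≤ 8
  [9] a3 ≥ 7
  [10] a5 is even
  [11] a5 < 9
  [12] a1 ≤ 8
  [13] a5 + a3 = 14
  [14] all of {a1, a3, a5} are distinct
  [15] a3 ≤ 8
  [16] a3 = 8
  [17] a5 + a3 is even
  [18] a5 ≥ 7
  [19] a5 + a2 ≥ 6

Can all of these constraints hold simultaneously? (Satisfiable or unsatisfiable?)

Unsatisfiable

Constraints 2, 8, 9, 12, 15, and 18 confine each of a1, a3, a5 to the 2 values {7, 8}.
Constraint 14 requires all 3 of them to be distinct, but only 2 values are available — impossible by the pigeonhole principle.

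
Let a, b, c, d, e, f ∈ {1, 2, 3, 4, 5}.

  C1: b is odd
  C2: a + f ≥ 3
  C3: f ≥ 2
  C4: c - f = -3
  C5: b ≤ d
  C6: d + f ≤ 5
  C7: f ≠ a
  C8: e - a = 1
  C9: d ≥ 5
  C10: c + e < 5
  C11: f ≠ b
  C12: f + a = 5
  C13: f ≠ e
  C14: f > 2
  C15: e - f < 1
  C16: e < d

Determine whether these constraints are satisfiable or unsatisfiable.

Unsatisfiable

From constraint 9: d ≥ 5. From constraint 3: f ≥ 2. Hence d + f ≥ 7. But constraint 6 requires d + f ≤ 5, and 5 < 7. Contradiction.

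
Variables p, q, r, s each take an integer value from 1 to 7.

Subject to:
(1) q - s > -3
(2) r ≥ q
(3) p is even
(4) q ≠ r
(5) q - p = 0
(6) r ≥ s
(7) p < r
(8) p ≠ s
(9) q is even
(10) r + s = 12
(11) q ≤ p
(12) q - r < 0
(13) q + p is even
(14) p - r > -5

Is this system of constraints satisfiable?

Satisfiable

Setting (p, q, r, s) = (4, 4, 7, 5) satisfies everything: constraint 1: q - s = -1; constraint 5: q - p = 0; constraint 10: r + s = 12, and the others follow.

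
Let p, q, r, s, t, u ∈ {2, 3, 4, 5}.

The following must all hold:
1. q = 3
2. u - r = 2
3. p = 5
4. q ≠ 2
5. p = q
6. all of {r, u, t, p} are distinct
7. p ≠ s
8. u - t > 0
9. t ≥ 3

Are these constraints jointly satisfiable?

Constraint 3 fixes p = 5 and constraint 1 fixes q = 3, but constraint 5 requires p = q. Since 5 ≠ 3, contradiction.

Unsatisfiable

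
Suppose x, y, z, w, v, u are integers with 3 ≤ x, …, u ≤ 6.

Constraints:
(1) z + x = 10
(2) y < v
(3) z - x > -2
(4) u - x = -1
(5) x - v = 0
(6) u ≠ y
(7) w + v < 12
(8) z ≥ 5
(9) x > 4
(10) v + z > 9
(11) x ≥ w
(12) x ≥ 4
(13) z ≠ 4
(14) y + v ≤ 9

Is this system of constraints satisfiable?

Satisfiable

Setting (x, y, z, w, v, u) = (5, 3, 5, 5, 5, 4) satisfies everything: constraint 1: z + x = 10; constraint 3: z - x = 0, and the others follow.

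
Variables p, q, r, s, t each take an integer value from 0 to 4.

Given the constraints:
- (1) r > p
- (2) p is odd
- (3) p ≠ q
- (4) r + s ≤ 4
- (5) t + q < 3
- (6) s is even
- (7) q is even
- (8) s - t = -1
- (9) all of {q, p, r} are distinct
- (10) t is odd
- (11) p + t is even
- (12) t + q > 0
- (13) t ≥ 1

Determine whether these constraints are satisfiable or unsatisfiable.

Try p = 1, q = 0, r = 4, s = 0, t = 1.
Check constraint 4: r + s = 4; constraint 5: t + q = 1; constraint 8: s - t = -1. The remaining constraints are straightforward to verify.

Satisfiable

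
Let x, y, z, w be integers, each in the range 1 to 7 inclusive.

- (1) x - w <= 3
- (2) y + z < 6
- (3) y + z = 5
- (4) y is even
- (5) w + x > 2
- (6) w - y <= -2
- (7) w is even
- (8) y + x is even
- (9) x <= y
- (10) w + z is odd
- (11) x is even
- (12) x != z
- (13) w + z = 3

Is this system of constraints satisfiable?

Satisfiable

The assignment x = 2, y = 4, z = 1, w = 2 works:
  constraint 1 holds since x - w = 0.
  constraint 2 holds since y + z = 5.
  constraint 3 holds since y + z = 5.
The rest check out directly.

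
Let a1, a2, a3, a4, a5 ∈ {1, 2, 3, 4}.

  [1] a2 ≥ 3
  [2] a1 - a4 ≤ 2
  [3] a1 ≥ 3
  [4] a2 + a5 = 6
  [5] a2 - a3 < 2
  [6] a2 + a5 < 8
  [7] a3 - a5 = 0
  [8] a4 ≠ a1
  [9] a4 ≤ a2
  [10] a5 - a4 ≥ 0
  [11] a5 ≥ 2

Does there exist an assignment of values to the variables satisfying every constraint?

Satisfiable

Take a1 = 3, a2 = 3, a3 = 3, a4 = 2, a5 = 3. Then constraint 2: a1 - a4 = 1; constraint 4: a2 + a5 = 6, and every other listed constraint is also met.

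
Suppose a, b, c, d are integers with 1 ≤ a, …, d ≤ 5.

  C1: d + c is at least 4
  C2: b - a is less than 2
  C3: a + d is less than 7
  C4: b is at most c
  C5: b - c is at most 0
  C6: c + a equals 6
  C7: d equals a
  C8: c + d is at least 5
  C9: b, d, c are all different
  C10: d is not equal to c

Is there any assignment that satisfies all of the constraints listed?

Satisfiable

Try a = 2, b = 1, c = 4, d = 2.
Check constraint 1: d + c = 6; constraint 2: b - a = -1; constraint 3: a + d = 4. The remaining constraints are straightforward to verify.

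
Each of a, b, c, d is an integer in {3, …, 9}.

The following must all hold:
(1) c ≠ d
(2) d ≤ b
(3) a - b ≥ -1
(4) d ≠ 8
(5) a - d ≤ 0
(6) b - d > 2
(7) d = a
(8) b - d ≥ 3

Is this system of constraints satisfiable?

Constraints 3, 5, and 8 give b − d ≥ 3, d − a ≥ 0, a − b ≥ -1.
Adding all 3 inequalities: the left sides telescope to 0, and the right sides sum to 3 + 0 + (-1) = 2. So 0 ≥ 2, which is false.

Unsatisfiable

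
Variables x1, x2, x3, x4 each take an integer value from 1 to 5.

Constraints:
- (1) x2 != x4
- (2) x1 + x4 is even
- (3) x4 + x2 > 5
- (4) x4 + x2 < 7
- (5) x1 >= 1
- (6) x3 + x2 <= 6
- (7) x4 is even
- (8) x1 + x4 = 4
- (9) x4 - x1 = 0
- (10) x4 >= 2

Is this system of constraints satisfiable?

One satisfying assignment is x1 = 2, x2 = 4, x3 = 1, x4 = 2.
For the less obvious constraints — constraint 3: x4 + x2 = 6; constraint 4: x4 + x2 = 6; constraint 6: x3 + x2 = 5 — and the others hold by inspection.

Satisfiable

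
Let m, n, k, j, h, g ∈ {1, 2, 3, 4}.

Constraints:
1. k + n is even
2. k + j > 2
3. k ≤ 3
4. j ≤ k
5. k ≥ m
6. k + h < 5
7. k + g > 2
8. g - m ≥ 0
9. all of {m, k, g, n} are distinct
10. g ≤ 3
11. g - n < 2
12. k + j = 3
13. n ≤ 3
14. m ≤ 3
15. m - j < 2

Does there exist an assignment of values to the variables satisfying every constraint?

Unsatisfiable

Constraints 3, 10, 13, and 14 confine each of m, k, g, n to the 3 values {1, …, 3} (the domain already gives each ≥ 1).
Constraint 9 requires all 4 of them to be distinct, but only 3 values are available — impossible by the pigeonhole principle.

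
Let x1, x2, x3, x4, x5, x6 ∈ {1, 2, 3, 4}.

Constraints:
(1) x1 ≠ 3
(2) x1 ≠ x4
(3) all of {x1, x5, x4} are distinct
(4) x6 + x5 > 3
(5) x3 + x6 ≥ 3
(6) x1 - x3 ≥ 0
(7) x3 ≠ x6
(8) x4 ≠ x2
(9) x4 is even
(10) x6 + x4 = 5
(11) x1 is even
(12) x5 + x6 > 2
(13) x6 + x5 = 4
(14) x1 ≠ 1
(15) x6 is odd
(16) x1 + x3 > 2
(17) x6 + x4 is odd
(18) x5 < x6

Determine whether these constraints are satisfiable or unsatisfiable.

Satisfiable

Setting (x1, x2, x3, x4, x5, x6) = (4, 1, 1, 2, 1, 3) satisfies everything: constraint 4: x6 + x5 = 4; constraint 5: x3 + x6 = 4, and the others follow.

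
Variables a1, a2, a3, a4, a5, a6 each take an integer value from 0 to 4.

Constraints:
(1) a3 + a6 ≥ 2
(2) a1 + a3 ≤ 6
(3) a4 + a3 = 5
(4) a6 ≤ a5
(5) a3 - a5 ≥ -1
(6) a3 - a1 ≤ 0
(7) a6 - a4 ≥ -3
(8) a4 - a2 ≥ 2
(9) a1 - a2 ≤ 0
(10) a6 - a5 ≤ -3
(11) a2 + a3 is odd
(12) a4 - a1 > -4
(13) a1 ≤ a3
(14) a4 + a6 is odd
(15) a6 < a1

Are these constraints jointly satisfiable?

Constraints 5, 6, 7, 8, 9, and 10 give a1 − a3 ≥ 0, a3 − a5 ≥ -1, a5 − a6 ≥ 3, a6 − a4 ≥ -3, a4 − a2 ≥ 2, a2 − a1 ≥ 0.
Adding all 6 inequalities: the left sides telescope to 0, and the right sides sum to 0 + (-1) + 3 + (-3) + 2 + 0 = 1. So 0 ≥ 1, which is false.

Unsatisfiable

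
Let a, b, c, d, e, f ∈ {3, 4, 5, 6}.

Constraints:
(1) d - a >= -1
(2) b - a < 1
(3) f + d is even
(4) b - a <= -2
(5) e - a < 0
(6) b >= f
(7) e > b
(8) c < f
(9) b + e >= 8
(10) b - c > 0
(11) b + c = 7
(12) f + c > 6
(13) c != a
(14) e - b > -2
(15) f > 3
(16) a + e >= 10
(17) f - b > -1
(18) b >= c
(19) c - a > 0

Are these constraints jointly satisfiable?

Constraints 5, 6, 7, 8, and 19 give b < e, e < a, a < c, c < f, f ≤ b. Chaining: b < e < a < c < f ≤ b, which forces b < b — impossible.

Unsatisfiable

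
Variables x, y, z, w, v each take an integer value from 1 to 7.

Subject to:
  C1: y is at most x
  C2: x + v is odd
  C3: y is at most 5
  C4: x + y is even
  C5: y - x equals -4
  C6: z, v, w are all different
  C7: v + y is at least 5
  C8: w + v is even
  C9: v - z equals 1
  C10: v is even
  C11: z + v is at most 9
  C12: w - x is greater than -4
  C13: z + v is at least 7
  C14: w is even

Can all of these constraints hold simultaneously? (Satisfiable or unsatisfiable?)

Satisfiable

Take x = 7, y = 3, z = 3, w = 6, v = 4. Then constraint 5: y - x = -4; constraint 7: v + y = 7; constraint 9: v - z = 1, and every other listed constraint is also met.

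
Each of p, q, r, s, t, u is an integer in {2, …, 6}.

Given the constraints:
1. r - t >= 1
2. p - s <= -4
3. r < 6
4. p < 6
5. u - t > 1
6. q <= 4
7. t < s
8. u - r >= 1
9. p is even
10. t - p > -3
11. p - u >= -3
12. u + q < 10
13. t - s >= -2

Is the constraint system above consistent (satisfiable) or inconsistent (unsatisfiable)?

Constraints 1, 2, 8, 11, and 13 give p − u ≥ -3, u − r ≥ 1, r − t ≥ 1, t − s ≥ -2, s − p ≥ 4.
Adding all 5 inequalities: the left sides telescope to 0, and the right sides sum to (-3) + 1 + 1 + (-2) + 4 = 1. So 0 ≥ 1, which is false.

Unsatisfiable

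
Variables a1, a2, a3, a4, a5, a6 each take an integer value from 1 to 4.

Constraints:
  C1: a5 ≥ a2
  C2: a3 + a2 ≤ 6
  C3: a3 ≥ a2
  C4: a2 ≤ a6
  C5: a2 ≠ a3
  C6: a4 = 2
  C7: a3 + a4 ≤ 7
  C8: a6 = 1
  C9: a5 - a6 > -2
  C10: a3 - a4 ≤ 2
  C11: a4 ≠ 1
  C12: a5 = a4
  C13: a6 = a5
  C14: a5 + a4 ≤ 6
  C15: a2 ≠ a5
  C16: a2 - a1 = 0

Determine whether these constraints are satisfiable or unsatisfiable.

Unsatisfiable

Constraint 8 fixes a6 = 1 and constraint 6 fixes a4 = 2. Constraints 12 and 13 give a6 = a5 = a4, so a6 = a4. But 1 ≠ 2 — contradiction.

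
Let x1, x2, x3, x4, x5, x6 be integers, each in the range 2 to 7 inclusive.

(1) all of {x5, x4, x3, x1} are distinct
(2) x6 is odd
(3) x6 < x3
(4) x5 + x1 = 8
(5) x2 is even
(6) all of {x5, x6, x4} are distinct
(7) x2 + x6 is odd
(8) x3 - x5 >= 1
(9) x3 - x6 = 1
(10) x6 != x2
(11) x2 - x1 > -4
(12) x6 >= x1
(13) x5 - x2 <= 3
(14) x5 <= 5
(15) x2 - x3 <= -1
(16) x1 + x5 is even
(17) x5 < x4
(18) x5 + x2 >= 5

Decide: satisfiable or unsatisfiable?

Take x1 = 5, x2 = 2, x3 = 6, x4 = 7, x5 = 3, x6 = 5. Then constraint 4: x5 + x1 = 8; constraint 8: x3 - x5 = 3, and every other listed constraint is also met.

Satisfiable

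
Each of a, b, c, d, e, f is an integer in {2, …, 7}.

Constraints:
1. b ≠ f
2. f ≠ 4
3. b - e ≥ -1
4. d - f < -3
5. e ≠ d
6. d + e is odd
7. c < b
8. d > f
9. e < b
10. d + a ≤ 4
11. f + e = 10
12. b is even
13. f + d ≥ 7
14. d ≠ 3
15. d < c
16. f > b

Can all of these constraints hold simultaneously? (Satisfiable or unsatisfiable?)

Constraints 7, 8, 15, and 16 give f < d, d < c, c < b, b < f. Chaining: f < d < c < b < f, which forces f < f — impossible.

Unsatisfiable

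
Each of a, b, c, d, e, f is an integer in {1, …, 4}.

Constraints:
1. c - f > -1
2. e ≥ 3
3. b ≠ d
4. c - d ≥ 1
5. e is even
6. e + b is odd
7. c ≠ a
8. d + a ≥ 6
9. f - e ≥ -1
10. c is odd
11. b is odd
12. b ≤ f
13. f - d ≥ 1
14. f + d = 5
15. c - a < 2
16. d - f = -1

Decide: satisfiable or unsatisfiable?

Setting (a, b, c, d, e, f) = (4, 3, 3, 2, 4, 3) satisfies everything: constraint 1: c - f = 0; constraint 4: c - d = 1; constraint 8: d + a = 6, and the others follow.

Satisfiable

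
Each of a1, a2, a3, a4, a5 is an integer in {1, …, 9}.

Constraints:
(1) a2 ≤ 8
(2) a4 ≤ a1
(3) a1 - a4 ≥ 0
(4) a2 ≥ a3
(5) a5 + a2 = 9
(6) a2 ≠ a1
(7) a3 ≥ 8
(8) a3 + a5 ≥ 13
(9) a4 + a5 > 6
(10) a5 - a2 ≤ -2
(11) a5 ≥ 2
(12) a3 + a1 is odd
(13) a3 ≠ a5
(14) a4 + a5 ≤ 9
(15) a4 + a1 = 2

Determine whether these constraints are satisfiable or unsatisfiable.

Unsatisfiable

From constraint 11: a5 ≥ 2. From constraints 4 and 7: a2 ≥ a3 ≥ 8. Hence a5 + a2 ≥ 10. But constraint 5 requires a5 + a2 = 9, and 9 < 10. Contradiction.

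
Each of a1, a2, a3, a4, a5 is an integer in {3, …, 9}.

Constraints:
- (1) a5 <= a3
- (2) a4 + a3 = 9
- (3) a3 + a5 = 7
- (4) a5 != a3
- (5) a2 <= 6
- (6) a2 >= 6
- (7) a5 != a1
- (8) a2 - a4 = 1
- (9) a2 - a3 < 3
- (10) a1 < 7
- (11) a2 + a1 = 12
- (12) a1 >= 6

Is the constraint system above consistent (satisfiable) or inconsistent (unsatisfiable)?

Satisfiable

Take a1 = 6, a2 = 6, a3 = 4, a4 = 5, a5 = 3. Then constraint 2: a4 + a3 = 9; constraint 3: a3 + a5 = 7, and every other listed constraint is also met.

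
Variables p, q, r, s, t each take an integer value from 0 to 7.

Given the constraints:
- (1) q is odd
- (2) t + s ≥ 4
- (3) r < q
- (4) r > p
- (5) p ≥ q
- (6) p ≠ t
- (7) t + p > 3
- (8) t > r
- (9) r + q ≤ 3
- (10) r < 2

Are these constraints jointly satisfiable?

Constraints 3, 4, and 5 give p < r, r < q, q ≤ p. Chaining: p < r < q ≤ p, which forces p < p — impossible.

Unsatisfiable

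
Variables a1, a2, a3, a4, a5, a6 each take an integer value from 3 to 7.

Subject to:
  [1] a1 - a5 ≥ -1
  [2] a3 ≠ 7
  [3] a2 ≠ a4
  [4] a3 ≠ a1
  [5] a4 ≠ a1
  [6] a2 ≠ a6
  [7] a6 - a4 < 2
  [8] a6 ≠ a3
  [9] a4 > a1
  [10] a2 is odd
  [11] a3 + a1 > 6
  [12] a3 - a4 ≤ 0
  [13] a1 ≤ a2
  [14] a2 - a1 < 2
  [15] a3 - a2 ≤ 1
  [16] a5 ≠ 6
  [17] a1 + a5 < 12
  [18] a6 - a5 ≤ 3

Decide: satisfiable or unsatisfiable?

Take a1 = 4, a2 = 5, a3 = 3, a4 = 6, a5 = 5, a6 = 6. Then constraint 1: a1 - a5 = -1; constraint 7: a6 - a4 = 0, and every other listed constraint is also met.

Satisfiable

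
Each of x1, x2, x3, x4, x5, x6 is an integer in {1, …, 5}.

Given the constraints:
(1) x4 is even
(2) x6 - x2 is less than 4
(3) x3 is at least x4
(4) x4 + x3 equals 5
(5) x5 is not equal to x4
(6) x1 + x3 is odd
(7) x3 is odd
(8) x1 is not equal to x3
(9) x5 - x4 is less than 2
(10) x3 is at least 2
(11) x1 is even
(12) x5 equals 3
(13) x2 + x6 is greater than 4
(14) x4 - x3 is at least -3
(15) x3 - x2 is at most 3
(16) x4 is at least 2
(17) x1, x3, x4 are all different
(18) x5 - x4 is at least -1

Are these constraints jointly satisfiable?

Try x1 = 4, x2 = 3, x3 = 3, x4 = 2, x5 = 3, x6 = 4.
Check constraint 2: x6 - x2 = 1; constraint 4: x4 + x3 = 5; constraint 9: x5 - x4 = 1. The remaining constraints are straightforward to verify.

Satisfiable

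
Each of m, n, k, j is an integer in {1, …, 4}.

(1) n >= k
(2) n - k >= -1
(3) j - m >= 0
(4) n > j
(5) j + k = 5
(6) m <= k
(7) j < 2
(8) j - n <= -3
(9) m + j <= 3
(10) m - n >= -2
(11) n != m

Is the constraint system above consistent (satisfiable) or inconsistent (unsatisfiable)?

Unsatisfiable

Constraints 3, 8, and 10 give j − m ≥ 0, m − n ≥ -2, n − j ≥ 3.
Adding all 3 inequalities: the left sides telescope to 0, and the right sides sum to 0 + (-2) + 3 = 1. So 0 ≥ 1, which is false.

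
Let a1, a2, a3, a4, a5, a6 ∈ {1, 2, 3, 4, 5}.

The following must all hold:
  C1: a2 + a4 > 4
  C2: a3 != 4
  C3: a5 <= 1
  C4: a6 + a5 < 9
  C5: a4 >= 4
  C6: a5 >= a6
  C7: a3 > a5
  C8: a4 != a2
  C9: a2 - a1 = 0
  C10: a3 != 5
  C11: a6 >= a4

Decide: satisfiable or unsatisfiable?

From constraints 5 and 11: a6 ≥ a4 and a4 ≥ 4, so a6 ≥ 4. From constraints 3 and 6: a6 ≤ a5 and a5 ≤ 1, so a6 ≤ 1. But 1 < 4, so no value of a6 works.

Unsatisfiable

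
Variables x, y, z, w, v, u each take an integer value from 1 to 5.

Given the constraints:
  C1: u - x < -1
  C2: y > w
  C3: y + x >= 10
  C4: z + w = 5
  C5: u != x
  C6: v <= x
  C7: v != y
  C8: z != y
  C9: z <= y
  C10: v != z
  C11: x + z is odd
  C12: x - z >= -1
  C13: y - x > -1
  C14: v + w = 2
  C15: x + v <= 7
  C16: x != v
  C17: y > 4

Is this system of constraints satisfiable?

Try x = 5, y = 5, z = 4, w = 1, v = 1, u = 1.
Check constraint 1: u - x = -4; constraint 3: y + x = 10; constraint 4: z + w = 5. The remaining constraints are straightforward to verify.

Satisfiable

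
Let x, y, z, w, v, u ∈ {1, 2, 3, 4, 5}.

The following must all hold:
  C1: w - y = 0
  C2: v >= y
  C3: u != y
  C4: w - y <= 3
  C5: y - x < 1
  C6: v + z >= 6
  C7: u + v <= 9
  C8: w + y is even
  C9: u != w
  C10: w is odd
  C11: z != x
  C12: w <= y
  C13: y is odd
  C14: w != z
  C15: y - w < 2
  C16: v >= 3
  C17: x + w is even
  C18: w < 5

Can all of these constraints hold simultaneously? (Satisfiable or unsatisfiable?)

One satisfying assignment is x = 1, y = 1, z = 2, w = 1, v = 5, u = 2.
For the less obvious constraints — constraint 1: w - y = 0; constraint 4: w - y = 0 — and the others hold by inspection.

Satisfiable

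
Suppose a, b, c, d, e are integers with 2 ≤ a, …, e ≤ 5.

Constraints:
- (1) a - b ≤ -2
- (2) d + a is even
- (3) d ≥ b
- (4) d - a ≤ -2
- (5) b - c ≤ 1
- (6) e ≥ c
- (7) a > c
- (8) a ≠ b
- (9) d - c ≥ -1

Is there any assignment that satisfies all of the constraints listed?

Constraints 1, 4, 5, and 9 give d − c ≥ -1, c − b ≥ -1, b − a ≥ 2, a − d ≥ 2.
Adding all 4 inequalities: the left sides telescope to 0, and the right sides sum to (-1) + (-1) + 2 + 2 = 2. So 0 ≥ 2, which is false.

Unsatisfiable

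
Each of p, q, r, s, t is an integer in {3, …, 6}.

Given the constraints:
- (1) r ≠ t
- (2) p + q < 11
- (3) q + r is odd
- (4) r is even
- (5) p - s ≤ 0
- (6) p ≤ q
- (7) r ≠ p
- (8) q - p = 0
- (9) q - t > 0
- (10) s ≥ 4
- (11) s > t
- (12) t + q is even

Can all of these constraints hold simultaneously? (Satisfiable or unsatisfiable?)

Satisfiable

Try p = 5, q = 5, r = 6, s = 5, t = 3.
Check constraint 2: p + q = 10; constraint 5: p - s = 0; constraint 8: q - p = 0. The remaining constraints are straightforward to verify.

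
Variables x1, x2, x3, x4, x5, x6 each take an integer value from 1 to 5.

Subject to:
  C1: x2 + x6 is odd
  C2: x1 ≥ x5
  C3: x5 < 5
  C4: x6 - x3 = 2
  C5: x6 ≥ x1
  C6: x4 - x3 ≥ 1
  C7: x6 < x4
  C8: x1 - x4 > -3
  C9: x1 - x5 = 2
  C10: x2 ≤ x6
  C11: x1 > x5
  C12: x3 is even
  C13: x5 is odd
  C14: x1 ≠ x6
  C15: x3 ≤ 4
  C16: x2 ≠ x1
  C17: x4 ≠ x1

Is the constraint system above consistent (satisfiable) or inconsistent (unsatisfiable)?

Satisfiable

One satisfying assignment is x1 = 3, x2 = 1, x3 = 2, x4 = 5, x5 = 1, x6 = 4.
For the less obvious constraints — constraint 4: x6 - x3 = 2; constraint 6: x4 - x3 = 3 — and the others hold by inspection.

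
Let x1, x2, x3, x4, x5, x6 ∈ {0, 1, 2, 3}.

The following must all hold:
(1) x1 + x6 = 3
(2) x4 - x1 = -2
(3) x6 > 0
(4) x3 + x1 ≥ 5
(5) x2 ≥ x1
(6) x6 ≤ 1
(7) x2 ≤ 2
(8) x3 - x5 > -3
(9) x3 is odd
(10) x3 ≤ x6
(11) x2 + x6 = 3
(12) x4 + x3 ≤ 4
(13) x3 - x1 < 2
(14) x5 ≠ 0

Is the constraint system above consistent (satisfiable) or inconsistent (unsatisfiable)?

Unsatisfiable

From constraints 6 and 10: x3 ≤ x6 ≤ 1. From constraints 5 and 7: x1 ≤ x2 ≤ 2. Hence x3 + x1 ≤ 3. But constraint 4 requires x3 + x1 ≥ 5, and 5 > 3. Contradiction.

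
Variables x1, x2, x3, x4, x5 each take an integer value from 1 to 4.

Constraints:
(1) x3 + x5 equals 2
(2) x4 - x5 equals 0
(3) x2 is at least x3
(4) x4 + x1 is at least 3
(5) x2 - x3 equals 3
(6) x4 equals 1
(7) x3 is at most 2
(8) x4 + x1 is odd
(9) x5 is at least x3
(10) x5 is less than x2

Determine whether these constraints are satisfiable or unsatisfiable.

Take x1 = 4, x2 = 4, x3 = 1, x4 = 1, x5 = 1. Then constraint 1: x3 + x5 = 2; constraint 2: x4 - x5 = 0, and every other listed constraint is also met.

Satisfiable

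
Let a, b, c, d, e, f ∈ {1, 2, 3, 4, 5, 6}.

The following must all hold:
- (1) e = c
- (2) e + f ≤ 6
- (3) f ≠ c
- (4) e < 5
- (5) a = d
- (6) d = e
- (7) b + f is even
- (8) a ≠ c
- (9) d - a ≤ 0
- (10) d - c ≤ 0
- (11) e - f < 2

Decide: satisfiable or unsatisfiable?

From constraints 1, 5, and 6, a = d = e = c, so a = c. But constraint 8 says a ≠ c. Contradiction.

Unsatisfiable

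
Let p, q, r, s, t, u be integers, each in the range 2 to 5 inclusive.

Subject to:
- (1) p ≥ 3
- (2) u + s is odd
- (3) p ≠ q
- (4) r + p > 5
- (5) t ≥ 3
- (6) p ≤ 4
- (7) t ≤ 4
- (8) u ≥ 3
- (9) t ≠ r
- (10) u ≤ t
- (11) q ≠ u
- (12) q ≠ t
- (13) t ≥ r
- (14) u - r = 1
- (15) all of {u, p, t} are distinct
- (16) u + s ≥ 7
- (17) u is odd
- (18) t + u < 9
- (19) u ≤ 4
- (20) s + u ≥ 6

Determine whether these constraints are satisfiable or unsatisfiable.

Unsatisfiable

Constraints 1, 5, 6, 7, 8, and 19 confine each of u, p, t to the 2 values {3, 4}.
Constraint 15 requires all 3 of them to be distinct, but only 2 values are available — impossible by the pigeonhole principle.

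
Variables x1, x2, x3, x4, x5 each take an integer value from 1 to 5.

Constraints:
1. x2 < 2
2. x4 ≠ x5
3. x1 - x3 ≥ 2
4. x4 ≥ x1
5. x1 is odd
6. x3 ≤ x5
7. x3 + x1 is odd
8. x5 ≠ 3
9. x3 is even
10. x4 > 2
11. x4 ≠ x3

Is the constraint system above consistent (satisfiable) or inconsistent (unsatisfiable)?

Satisfiable

The assignment x1 = 5, x2 = 1, x3 = 2, x4 = 5, x5 = 4 works:
  constraint 3 holds since x1 - x3 = 3.
  constraint 5 holds since x1 = 5 is odd.
  constraint 7 holds since x3 + x1 = 7 is odd.
The rest check out directly.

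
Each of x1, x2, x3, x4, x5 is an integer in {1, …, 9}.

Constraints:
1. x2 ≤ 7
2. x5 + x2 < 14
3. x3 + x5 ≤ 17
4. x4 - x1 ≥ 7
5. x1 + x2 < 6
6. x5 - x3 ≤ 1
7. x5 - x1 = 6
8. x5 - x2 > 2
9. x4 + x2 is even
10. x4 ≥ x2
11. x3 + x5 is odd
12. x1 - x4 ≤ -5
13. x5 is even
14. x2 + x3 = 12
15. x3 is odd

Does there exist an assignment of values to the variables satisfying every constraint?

One satisfying assignment is x1 = 2, x2 = 3, x3 = 9, x4 = 9, x5 = 8.
For the less obvious constraints — constraint 2: x5 + x2 = 11; constraint 3: x3 + x5 = 17 — and the others hold by inspection.

Satisfiable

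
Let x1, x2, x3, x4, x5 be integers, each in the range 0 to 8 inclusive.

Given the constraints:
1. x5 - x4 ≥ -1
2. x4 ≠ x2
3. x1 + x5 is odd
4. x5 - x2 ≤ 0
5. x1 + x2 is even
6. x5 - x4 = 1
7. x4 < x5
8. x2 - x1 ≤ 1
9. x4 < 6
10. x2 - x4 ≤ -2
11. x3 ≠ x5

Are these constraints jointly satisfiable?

Constraints 1, 4, and 10 give x4 − x2 ≥ 2, x2 − x5 ≥ 0, x5 − x4 ≥ -1.
Adding all 3 inequalities: the left sides telescope to 0, and the right sides sum to 2 + 0 + (-1) = 1. So 0 ≥ 1, which is false.

Unsatisfiable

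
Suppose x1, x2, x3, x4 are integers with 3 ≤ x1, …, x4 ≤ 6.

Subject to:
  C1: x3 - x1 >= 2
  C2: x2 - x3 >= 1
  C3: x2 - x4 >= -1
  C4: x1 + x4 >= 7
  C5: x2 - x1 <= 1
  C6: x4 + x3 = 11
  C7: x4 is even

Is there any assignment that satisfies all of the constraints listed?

Constraints 1, 2, and 5 give x1 − x2 ≥ -1, x2 − x3 ≥ 1, x3 − x1 ≥ 2.
Adding all 3 inequalities: the left sides telescope to 0, and the right sides sum to (-1) + 1 + 2 = 2. So 0 ≥ 2, which is false.

Unsatisfiable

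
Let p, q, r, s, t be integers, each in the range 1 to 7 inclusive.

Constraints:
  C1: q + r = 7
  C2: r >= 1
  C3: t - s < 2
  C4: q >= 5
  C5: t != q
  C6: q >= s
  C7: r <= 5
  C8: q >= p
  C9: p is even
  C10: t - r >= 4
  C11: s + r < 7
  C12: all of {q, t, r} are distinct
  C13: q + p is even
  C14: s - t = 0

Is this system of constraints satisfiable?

Satisfiable

One satisfying assignment is p = 6, q = 6, r = 1, s = 5, t = 5.
For the less obvious constraints — constraint 1: q + r = 7; constraint 3: t - s = 0; constraint 10: t - r = 4 — and the others hold by inspection.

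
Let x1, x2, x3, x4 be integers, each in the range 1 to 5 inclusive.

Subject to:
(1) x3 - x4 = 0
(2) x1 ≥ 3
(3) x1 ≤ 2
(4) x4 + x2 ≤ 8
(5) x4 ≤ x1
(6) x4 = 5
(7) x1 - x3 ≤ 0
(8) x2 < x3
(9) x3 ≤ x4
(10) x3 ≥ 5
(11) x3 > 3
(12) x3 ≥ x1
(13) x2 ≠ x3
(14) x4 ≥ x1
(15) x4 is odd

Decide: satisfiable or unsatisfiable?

From constraints 9 and 10: x4 ≥ x3 and x3 ≥ 5, so x4 ≥ 5. From constraints 3 and 5: x4 ≤ x1 and x1 ≤ 2, so x4 ≤ 2. But 2 < 5, so no value of x4 works.

Unsatisfiable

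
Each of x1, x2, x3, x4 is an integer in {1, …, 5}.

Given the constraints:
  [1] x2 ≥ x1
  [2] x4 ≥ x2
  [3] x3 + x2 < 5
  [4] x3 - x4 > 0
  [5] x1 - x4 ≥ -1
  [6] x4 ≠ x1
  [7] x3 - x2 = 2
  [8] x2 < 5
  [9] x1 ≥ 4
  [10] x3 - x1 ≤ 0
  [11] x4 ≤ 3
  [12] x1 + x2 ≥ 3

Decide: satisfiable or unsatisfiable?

From constraints 1 and 9: x2 ≥ x1 and x1 ≥ 4, so x2 ≥ 4. From constraints 2 and 11: x2 ≤ x4 and x4 ≤ 3, so x2 ≤ 3. But 3 < 4, so no value of x2 works.

Unsatisfiable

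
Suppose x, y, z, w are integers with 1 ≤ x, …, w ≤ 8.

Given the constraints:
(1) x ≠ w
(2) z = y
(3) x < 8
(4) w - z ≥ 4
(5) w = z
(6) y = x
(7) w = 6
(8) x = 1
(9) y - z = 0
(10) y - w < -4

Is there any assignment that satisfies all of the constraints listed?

Unsatisfiable

Constraint 7 fixes w = 6 and constraint 8 fixes x = 1. Constraints 2, 5, and 6 give w = z = y = x, so w = x. But 6 ≠ 1 — contradiction.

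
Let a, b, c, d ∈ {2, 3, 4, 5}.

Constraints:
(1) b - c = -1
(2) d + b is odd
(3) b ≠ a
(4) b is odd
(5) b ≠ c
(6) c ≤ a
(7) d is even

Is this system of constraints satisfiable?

Satisfiable

Take a = 4, b = 3, c = 4, d = 2. Then constraint 1: b - c = -1; constraint 2: d + b = 5 is odd; constraint 4: b = 3 is odd, and every other listed constraint is also met.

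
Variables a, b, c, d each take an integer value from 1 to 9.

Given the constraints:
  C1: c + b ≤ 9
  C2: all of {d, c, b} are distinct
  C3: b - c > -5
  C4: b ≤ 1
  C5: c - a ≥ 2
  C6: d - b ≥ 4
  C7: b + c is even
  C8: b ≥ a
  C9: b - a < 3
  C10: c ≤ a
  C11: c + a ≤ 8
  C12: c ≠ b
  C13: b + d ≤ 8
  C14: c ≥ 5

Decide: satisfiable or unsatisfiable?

Unsatisfiable

From constraints 10 and 14: a ≥ c and c ≥ 5, so a ≥ 5. From constraints 4 and 8: a ≤ b and b ≤ 1, so a ≤ 1. But 1 < 5, so no value of a works.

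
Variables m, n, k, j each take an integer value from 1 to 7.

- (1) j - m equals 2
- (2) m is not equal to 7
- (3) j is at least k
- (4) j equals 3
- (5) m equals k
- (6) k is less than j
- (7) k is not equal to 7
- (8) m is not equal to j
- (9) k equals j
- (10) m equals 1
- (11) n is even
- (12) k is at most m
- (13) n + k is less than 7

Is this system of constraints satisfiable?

Constraint 10 fixes m = 1 and constraint 4 fixes j = 3. Constraints 5 and 9 give m = k = j, so m = j. But 1 ≠ 3 — contradiction.

Unsatisfiable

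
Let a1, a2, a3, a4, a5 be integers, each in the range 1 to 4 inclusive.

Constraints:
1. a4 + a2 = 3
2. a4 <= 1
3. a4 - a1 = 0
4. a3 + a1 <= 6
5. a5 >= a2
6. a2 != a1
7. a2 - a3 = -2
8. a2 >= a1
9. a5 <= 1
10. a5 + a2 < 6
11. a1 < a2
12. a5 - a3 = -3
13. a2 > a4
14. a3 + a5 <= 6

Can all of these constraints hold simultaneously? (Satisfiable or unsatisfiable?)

From constraint 2: a4 ≤ 1. From constraints 5 and 9: a2 ≤ a5 ≤ 1. Hence a4 + a2 ≤ 2. But constraint 1 requires a4 + a2 = 3, and 3 > 2. Contradiction.

Unsatisfiable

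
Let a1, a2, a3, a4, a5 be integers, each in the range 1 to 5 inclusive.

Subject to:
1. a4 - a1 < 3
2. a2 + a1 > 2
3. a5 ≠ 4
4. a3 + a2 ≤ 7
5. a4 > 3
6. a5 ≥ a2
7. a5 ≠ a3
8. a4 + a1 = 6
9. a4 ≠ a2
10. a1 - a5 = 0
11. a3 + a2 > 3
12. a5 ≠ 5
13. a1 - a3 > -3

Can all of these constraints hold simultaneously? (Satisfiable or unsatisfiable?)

Try a1 = 2, a2 = 1, a3 = 4, a4 = 4, a5 = 2.
Check constraint 1: a4 - a1 = 2; constraint 2: a2 + a1 = 3; constraint 4: a3 + a2 = 5. The remaining constraints are straightforward to verify.

Satisfiable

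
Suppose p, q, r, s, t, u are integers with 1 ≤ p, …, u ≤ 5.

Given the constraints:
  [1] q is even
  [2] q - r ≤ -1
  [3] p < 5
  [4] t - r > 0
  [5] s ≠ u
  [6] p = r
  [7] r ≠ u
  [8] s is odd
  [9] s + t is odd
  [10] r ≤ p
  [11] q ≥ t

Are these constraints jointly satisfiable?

Constraints 2, 4, and 11 give q < r, r < t, t ≤ q. Chaining: q < r < t ≤ q, which forces q < q — impossible.

Unsatisfiable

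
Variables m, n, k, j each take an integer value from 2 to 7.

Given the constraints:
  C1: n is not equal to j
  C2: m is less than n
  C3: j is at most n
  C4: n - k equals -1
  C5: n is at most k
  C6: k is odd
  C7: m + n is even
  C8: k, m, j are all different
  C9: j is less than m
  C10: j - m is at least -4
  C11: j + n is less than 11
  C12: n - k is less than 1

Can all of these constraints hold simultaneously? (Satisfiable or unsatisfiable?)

Satisfiable

Take m = 4, n = 6, k = 7, j = 3. Then constraint 4: n - k = -1; constraint 10: j - m = -1, and every other listed constraint is also met.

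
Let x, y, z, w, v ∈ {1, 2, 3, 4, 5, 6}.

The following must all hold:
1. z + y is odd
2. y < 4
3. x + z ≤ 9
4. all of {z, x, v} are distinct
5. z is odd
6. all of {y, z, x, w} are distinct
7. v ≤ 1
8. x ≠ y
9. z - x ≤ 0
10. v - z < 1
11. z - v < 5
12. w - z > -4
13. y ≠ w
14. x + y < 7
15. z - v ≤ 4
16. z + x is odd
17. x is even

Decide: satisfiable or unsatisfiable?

One satisfying assignment is x = 4, y = 2, z = 3, w = 1, v = 1.
For the less obvious constraints — constraint 3: x + z = 7; constraint 9: z - x = -1; constraint 10: v - z = -2 — and the others hold by inspection.

Satisfiable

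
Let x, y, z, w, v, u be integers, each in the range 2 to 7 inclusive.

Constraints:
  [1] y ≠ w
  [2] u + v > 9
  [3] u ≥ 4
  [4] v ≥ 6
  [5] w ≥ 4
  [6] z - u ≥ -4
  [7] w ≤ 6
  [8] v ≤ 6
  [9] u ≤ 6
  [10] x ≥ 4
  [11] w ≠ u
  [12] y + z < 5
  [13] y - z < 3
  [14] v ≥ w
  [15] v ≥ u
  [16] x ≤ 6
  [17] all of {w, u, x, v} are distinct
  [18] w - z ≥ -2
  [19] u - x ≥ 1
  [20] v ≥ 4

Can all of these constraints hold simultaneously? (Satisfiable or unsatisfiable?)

Unsatisfiable

Constraints 3, 5, 7, 8, 9, 10, 16, and 20 confine each of w, u, x, v to the 3 values {4, …, 6}.
Constraint 17 requires all 4 of them to be distinct, but only 3 values are available — impossible by the pigeonhole principle.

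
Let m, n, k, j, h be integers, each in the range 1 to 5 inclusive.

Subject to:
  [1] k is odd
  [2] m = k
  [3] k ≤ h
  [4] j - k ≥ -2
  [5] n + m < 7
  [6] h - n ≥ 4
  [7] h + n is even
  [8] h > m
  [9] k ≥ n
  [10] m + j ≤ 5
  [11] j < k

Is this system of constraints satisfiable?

Satisfiable

Take m = 3, n = 1, k = 3, j = 2, h = 5. Then constraint 4: j - k = -1; constraint 5: n + m = 4; constraint 6: h - n = 4, and every other listed constraint is also met.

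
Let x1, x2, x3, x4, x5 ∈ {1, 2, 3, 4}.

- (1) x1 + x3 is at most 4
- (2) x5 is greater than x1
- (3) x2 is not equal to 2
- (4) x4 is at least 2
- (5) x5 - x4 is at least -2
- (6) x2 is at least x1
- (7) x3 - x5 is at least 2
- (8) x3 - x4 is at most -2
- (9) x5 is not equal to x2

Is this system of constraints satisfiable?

Unsatisfiable

Constraints 5, 7, and 8 give x3 − x5 ≥ 2, x5 − x4 ≥ -2, x4 − x3 ≥ 2.
Adding all 3 inequalities: the left sides telescope to 0, and the right sides sum to 2 + (-2) + 2 = 2. So 0 ≥ 2, which is false.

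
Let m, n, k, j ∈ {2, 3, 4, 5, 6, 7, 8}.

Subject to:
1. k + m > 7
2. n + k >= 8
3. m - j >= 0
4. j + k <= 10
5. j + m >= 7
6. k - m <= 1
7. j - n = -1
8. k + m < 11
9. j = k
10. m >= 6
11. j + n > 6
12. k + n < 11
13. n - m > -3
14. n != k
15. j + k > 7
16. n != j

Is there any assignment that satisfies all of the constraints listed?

Satisfiable

Try m = 6, n = 5, k = 4, j = 4.
Check constraint 1: k + m = 10; constraint 2: n + k = 9; constraint 3: m - j = 2. The remaining constraints are straightforward to verify.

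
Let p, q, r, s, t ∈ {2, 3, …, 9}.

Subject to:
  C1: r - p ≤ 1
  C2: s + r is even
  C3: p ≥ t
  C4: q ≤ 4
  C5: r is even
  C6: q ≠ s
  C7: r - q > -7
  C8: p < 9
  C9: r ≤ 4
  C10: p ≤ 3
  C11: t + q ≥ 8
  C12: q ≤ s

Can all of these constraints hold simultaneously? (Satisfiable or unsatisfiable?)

From constraints 3 and 10: t ≤ p ≤ 3. From constraint 4: q ≤ 4. Hence t + q ≤ 7. But constraint 11 requires t + q ≥ 8, and 8 > 7. Contradiction.

Unsatisfiable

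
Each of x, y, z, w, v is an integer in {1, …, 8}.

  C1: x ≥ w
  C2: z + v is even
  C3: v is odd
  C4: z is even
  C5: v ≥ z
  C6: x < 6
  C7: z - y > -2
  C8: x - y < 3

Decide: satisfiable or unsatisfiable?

Unsatisfiable

Constraint 4 makes z even and constraint 3 makes v odd, so z + v must be odd. Constraint 2 says z + v is even — contradiction.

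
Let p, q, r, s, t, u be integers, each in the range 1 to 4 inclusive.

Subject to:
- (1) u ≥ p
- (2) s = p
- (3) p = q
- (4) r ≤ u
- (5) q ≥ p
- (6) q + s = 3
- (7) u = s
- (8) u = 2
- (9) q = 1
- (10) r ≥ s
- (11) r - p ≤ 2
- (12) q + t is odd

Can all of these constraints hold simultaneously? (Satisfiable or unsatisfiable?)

Unsatisfiable

Constraint 8 fixes u = 2 and constraint 9 fixes q = 1. Constraints 2, 3, and 7 give u = s = p = q, so u = q. But 2 ≠ 1 — contradiction.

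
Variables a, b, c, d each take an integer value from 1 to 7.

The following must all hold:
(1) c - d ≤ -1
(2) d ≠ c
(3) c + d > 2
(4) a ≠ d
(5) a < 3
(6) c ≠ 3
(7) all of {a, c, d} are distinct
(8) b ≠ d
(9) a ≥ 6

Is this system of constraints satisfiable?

Unsatisfiable

From constraint 9: a ≥ 6. From constraint 5: a ≤ 2. But 2 < 6, so no value of a works.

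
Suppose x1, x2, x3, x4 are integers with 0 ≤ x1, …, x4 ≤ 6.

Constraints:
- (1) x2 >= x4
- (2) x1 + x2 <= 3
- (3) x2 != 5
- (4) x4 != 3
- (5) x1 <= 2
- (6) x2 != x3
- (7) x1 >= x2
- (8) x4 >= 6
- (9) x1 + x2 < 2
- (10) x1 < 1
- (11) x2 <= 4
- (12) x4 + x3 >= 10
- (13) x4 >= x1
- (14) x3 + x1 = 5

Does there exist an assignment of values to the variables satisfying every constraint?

From constraints 1 and 8: x2 ≥ x4 and x4 ≥ 6, so x2 ≥ 6. From constraints 5 and 7: x2 ≤ x1 and x1 ≤ 2, so x2 ≤ 2. But 2 < 6, so no value of x2 works.

Unsatisfiable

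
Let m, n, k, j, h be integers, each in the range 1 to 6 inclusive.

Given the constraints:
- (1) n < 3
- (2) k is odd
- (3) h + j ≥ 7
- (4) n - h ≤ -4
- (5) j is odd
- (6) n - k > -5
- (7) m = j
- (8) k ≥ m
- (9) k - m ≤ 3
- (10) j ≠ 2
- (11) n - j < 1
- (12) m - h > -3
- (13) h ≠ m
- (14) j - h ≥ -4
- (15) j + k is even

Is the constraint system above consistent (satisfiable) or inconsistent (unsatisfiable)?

Take m = 3, n = 1, k = 5, j = 3, h = 5. Then constraint 3: h + j = 8; constraint 4: n - h = -4, and every other listed constraint is also met.

Satisfiable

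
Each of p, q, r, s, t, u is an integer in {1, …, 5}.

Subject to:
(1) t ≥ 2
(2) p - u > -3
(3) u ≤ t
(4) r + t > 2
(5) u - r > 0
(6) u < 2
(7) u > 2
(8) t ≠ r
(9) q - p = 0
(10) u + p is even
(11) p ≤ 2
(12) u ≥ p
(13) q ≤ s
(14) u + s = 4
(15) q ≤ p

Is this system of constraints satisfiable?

Unsatisfiable

From constraint 7: u ≥ 3. From constraint 6: u ≤ 1. But 1 < 3, so no value of u works.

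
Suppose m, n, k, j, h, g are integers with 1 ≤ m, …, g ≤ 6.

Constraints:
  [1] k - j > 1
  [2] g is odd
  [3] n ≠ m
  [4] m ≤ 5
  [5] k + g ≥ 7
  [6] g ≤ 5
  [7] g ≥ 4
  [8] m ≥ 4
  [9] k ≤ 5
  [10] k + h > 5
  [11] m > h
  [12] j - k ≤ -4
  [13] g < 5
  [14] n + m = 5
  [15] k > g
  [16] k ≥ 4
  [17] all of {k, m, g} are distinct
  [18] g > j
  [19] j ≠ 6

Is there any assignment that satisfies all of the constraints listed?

Unsatisfiable

Constraints 4, 6, 7, 8, 9, and 16 confine each of k, m, g to the 2 values {4, 5}.
Constraint 17 requires all 3 of them to be distinct, but only 2 values are available — impossible by the pigeonhole principle.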